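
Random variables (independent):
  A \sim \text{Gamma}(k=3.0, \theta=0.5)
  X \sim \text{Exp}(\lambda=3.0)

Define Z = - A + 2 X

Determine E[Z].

E[Z] = -1*E[A] + 2*E[X]
E[A] = 1.5
E[X] = 0.33333333
E[Z] = -1*1.5 + 2*0.33333333 = -0.83333333

-0.83333333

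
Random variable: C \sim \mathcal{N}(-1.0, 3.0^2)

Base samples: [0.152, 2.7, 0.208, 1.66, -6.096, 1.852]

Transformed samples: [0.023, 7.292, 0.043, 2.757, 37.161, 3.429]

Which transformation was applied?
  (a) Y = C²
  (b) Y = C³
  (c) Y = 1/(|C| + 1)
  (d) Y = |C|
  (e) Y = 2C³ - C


Checking option (a) Y = C²:
  C = 0.152 -> Y = 0.023 ✓
  C = 2.7 -> Y = 7.292 ✓
  C = 0.208 -> Y = 0.043 ✓
All samples match this transformation.

(a) C²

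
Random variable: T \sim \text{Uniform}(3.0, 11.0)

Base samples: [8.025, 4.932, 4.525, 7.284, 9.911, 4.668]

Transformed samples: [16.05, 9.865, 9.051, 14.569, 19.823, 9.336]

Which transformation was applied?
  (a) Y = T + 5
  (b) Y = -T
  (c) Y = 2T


Checking option (c) Y = 2T:
  T = 8.025 -> Y = 16.05 ✓
  T = 4.932 -> Y = 9.865 ✓
  T = 4.525 -> Y = 9.051 ✓
All samples match this transformation.

(c) 2T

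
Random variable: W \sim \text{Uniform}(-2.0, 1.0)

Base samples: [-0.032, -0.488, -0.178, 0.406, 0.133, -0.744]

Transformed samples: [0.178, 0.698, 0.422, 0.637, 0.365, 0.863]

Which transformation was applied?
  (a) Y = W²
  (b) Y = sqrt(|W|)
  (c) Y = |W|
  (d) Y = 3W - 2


Checking option (b) Y = sqrt(|W|):
  W = -0.032 -> Y = 0.178 ✓
  W = -0.488 -> Y = 0.698 ✓
  W = -0.178 -> Y = 0.422 ✓
All samples match this transformation.

(b) sqrt(|W|)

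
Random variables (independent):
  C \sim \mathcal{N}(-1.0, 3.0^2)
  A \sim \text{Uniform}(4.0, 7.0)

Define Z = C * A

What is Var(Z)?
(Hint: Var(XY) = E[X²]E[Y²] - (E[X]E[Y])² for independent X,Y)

Var(XY) = E[X²]E[Y²] - (E[X]E[Y])²
E[C] = -1, Var(C) = 9
E[A] = 5.5, Var(A) = 0.75
E[C²] = 9 + (-1)² = 10
E[A²] = 0.75 + 5.5² = 31
Var(Z) = 10*31 - (-1*5.5)²
= 310 - 30.25 = 279.75

279.75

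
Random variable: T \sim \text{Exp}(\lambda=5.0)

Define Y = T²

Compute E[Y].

Using E[X²] = Var(X) + (E[X])²:
E[T] = 0.2
Var(T) = 1/5.0^2 = 0.04
E[T²] = 0.04 + 0.2² = 0.04 + 0.04 = 0.08

0.08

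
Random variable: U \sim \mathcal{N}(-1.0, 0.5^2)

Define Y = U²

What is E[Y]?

E[U²] = Var(U) + (E[U])² = 0.25 + 1 = 1.25

1.25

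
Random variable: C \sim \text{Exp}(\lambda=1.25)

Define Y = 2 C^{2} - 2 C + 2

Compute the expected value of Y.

E[Y] = 2*E[C²] - 2*E[C] + 2
E[C] = 0.8
E[C²] = Var(C) + (E[C])² = 0.64 + 0.64 = 1.28
E[Y] = 2*1.28 - 2*0.8 + 2 = 2.96

2.96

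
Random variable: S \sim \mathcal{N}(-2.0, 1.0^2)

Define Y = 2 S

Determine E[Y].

For Y = 2S:
E[Y] = 2 * E[S]
E[S] = -2.0 = -2
E[Y] = 2 * (-2) = -4

-4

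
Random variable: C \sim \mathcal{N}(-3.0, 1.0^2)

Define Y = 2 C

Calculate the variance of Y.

For Y = aC + b: Var(Y) = a² * Var(C)
Var(C) = 1.0^2 = 1
Var(Y) = 2² * 1 = 4 * 1 = 4

4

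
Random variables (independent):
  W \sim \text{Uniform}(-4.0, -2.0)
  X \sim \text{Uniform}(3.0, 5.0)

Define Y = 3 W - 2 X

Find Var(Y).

For independent RVs: Var(aX + bY) = a²Var(X) + b²Var(Y)
Var(W) = 0.33333333
Var(X) = 0.33333333
Var(Y) = 3²*0.33333333 + (-2)²*0.33333333
= 9*0.33333333 + 4*0.33333333 = 4.3333333

4.3333333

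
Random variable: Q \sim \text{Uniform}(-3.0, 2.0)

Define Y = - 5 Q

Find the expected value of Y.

For Y = -5Q:
E[Y] = -5 * E[Q]
E[Q] = (-3 + 2)/2 = -0.5
E[Y] = -5 * (-0.5) = 2.5

2.5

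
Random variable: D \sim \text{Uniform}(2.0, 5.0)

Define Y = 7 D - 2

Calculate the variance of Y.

For Y = aD + b: Var(Y) = a² * Var(D)
Var(D) = (5 - 2)^2/12 = 0.75
Var(Y) = 7² * 0.75 = 49 * 0.75 = 36.75

36.75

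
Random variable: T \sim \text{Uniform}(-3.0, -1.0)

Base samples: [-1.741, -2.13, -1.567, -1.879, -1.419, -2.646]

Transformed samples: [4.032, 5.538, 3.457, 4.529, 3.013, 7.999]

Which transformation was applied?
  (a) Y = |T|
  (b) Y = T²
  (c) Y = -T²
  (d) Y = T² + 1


Checking option (d) Y = T² + 1:
  T = -1.741 -> Y = 4.032 ✓
  T = -2.13 -> Y = 5.538 ✓
  T = -1.567 -> Y = 3.457 ✓
All samples match this transformation.

(d) T² + 1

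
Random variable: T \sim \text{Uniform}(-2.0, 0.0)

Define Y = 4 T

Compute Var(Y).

For Y = aT + b: Var(Y) = a² * Var(T)
Var(T) = (0 + 2)^2/12 = 0.33333333
Var(Y) = 4² * 0.33333333 = 16 * 0.33333333 = 5.3333333

5.3333333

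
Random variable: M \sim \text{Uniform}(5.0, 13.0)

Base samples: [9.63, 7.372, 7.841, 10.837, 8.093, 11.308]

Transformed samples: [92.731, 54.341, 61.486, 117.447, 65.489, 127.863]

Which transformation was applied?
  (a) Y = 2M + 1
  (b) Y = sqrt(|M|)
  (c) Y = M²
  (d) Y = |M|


Checking option (c) Y = M²:
  M = 9.63 -> Y = 92.731 ✓
  M = 7.372 -> Y = 54.341 ✓
  M = 7.841 -> Y = 61.486 ✓
All samples match this transformation.

(c) M²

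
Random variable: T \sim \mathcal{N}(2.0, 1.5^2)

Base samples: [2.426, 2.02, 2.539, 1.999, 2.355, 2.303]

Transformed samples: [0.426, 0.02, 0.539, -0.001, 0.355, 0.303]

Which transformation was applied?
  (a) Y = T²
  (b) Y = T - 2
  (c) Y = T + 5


Checking option (b) Y = T - 2:
  T = 2.426 -> Y = 0.426 ✓
  T = 2.02 -> Y = 0.02 ✓
  T = 2.539 -> Y = 0.539 ✓
All samples match this transformation.

(b) T - 2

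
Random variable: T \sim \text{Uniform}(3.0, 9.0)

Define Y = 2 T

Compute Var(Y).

For Y = aT + b: Var(Y) = a² * Var(T)
Var(T) = (9 - 3)^2/12 = 3
Var(Y) = 2² * 3 = 4 * 3 = 12

12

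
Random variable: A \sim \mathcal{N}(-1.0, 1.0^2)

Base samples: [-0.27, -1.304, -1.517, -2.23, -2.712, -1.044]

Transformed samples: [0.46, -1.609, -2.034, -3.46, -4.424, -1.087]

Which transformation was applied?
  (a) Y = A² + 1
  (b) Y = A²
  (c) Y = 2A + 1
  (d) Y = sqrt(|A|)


Checking option (c) Y = 2A + 1:
  A = -0.27 -> Y = 0.46 ✓
  A = -1.304 -> Y = -1.609 ✓
  A = -1.517 -> Y = -2.034 ✓
All samples match this transformation.

(c) 2A + 1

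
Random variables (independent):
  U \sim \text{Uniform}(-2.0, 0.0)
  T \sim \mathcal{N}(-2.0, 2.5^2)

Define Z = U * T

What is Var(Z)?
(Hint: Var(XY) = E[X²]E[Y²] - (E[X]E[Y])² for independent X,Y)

Var(XY) = E[X²]E[Y²] - (E[X]E[Y])²
E[U] = -1, Var(U) = 0.33333333
E[T] = -2, Var(T) = 6.25
E[U²] = 0.33333333 + (-1)² = 1.3333333
E[T²] = 6.25 + (-2)² = 10.25
Var(Z) = 1.3333333*10.25 - (-1*(-2))²
= 13.666667 - 4 = 9.6666667

9.6666667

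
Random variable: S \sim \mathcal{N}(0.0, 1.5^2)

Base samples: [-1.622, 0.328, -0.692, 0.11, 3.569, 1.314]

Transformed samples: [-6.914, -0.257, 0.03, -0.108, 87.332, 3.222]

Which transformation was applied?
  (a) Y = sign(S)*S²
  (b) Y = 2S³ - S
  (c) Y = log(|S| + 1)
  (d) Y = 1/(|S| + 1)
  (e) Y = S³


Checking option (b) Y = 2S³ - S:
  S = -1.622 -> Y = -6.914 ✓
  S = 0.328 -> Y = -0.257 ✓
  S = -0.692 -> Y = 0.03 ✓
All samples match this transformation.

(b) 2S³ - S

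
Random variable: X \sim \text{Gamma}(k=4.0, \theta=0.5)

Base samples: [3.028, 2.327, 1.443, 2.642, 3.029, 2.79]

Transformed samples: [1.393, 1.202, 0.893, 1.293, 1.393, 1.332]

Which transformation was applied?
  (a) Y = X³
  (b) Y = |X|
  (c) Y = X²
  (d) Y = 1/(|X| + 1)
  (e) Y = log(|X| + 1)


Checking option (e) Y = log(|X| + 1):
  X = 3.028 -> Y = 1.393 ✓
  X = 2.327 -> Y = 1.202 ✓
  X = 1.443 -> Y = 0.893 ✓
All samples match this transformation.

(e) log(|X| + 1)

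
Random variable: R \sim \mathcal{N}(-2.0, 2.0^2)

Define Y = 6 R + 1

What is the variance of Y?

For Y = aR + b: Var(Y) = a² * Var(R)
Var(R) = 2.0^2 = 4
Var(Y) = 6² * 4 = 36 * 4 = 144

144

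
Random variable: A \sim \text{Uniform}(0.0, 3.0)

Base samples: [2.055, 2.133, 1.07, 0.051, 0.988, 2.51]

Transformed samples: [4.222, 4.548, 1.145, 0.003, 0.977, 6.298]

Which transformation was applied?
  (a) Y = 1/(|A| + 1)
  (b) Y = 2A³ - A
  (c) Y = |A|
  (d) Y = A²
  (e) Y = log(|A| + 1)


Checking option (d) Y = A²:
  A = 2.055 -> Y = 4.222 ✓
  A = 2.133 -> Y = 4.548 ✓
  A = 1.07 -> Y = 1.145 ✓
All samples match this transformation.

(d) A²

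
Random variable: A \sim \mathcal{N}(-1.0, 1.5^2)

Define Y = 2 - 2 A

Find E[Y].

For Y = -2A + 2:
E[Y] = -2 * E[A] + 2
E[A] = -1.0 = -1
E[Y] = -2 * (-1) + 2 = 4

4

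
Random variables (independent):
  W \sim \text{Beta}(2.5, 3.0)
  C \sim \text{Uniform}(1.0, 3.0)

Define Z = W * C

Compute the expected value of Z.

For independent RVs: E[XY] = E[X]*E[Y]
E[W] = 0.45454545
E[C] = 2
E[Z] = 0.45454545 * 2 = 0.90909091

0.90909091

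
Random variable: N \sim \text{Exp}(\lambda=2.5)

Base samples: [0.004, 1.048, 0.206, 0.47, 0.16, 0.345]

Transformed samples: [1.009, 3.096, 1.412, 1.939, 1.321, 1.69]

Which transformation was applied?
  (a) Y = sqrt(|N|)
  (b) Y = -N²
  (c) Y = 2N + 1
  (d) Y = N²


Checking option (c) Y = 2N + 1:
  N = 0.004 -> Y = 1.009 ✓
  N = 1.048 -> Y = 3.096 ✓
  N = 0.206 -> Y = 1.412 ✓
All samples match this transformation.

(c) 2N + 1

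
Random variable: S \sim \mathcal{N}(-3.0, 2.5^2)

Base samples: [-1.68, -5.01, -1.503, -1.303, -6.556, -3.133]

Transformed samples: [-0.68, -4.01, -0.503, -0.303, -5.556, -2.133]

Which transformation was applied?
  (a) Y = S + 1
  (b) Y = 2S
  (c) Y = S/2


Checking option (a) Y = S + 1:
  S = -1.68 -> Y = -0.68 ✓
  S = -5.01 -> Y = -4.01 ✓
  S = -1.503 -> Y = -0.503 ✓
All samples match this transformation.

(a) S + 1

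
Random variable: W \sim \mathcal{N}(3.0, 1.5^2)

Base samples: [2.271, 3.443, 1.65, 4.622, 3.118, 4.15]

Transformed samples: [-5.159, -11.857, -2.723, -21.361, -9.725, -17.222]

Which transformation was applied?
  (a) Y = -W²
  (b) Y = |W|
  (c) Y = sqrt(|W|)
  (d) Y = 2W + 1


Checking option (a) Y = -W²:
  W = 2.271 -> Y = -5.159 ✓
  W = 3.443 -> Y = -11.857 ✓
  W = 1.65 -> Y = -2.723 ✓
All samples match this transformation.

(a) -W²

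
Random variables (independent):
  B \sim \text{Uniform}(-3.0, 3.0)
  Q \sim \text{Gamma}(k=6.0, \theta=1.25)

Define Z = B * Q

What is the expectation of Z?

For independent RVs: E[XY] = E[X]*E[Y]
E[B] = 0
E[Q] = 7.5
E[Z] = 0 * 7.5 = 0

0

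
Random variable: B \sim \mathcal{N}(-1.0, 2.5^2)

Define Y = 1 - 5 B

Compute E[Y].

For Y = -5B + 1:
E[Y] = -5 * E[B] + 1
E[B] = -1.0 = -1
E[Y] = -5 * (-1) + 1 = 6

6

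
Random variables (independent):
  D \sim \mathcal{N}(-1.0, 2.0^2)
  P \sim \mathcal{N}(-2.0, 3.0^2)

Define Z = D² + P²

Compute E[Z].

E[Z] = E[D²] + E[P²]
E[D²] = Var(D) + E[D]² = 4 + 1 = 5
E[P²] = Var(P) + E[P]² = 9 + 4 = 13
E[Z] = 5 + 13 = 18

18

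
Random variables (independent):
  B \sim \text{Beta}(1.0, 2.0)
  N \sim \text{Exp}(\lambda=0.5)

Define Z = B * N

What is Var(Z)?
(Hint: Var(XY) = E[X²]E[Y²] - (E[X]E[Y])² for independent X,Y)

Var(XY) = E[X²]E[Y²] - (E[X]E[Y])²
E[B] = 0.33333333, Var(B) = 0.055555556
E[N] = 2, Var(N) = 4
E[B²] = 0.055555556 + 0.33333333² = 0.16666667
E[N²] = 4 + 2² = 8
Var(Z) = 0.16666667*8 - (0.33333333*2)²
= 1.3333333 - 0.44444444 = 0.88888889

0.88888889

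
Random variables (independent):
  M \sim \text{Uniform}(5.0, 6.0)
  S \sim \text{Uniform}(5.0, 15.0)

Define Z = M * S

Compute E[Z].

For independent RVs: E[XY] = E[X]*E[Y]
E[M] = 5.5
E[S] = 10
E[Z] = 5.5 * 10 = 55

55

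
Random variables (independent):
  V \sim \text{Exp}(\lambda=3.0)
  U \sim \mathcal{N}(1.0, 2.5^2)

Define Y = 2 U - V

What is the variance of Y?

For independent RVs: Var(aX + bY) = a²Var(X) + b²Var(Y)
Var(V) = 0.11111111
Var(U) = 6.25
Var(Y) = (-1)²*0.11111111 + 2²*6.25
= 1*0.11111111 + 4*6.25 = 25.111111

25.111111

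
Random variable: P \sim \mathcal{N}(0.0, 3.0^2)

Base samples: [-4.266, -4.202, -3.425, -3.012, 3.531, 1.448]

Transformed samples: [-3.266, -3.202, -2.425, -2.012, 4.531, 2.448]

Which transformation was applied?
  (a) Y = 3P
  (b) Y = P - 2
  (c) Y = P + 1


Checking option (c) Y = P + 1:
  P = -4.266 -> Y = -3.266 ✓
  P = -4.202 -> Y = -3.202 ✓
  P = -3.425 -> Y = -2.425 ✓
All samples match this transformation.

(c) P + 1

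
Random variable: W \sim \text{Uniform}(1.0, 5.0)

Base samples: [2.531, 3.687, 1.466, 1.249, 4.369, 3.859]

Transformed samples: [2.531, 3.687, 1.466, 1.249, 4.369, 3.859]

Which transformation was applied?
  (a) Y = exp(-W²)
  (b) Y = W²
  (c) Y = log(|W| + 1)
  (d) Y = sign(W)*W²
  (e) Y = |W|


Checking option (e) Y = |W|:
  W = 2.531 -> Y = 2.531 ✓
  W = 3.687 -> Y = 3.687 ✓
  W = 1.466 -> Y = 1.466 ✓
All samples match this transformation.

(e) |W|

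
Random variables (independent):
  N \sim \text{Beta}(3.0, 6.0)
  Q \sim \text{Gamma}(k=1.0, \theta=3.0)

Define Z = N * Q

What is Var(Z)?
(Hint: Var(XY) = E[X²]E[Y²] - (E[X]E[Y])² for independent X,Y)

Var(XY) = E[X²]E[Y²] - (E[X]E[Y])²
E[N] = 0.33333333, Var(N) = 0.022222222
E[Q] = 3, Var(Q) = 9
E[N²] = 0.022222222 + 0.33333333² = 0.13333333
E[Q²] = 9 + 3² = 18
Var(Z) = 0.13333333*18 - (0.33333333*3)²
= 2.4 - 1 = 1.4

1.4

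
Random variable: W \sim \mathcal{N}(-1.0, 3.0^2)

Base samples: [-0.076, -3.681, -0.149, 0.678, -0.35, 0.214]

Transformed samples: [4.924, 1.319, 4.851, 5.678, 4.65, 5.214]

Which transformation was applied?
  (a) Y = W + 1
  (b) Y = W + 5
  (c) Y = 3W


Checking option (b) Y = W + 5:
  W = -0.076 -> Y = 4.924 ✓
  W = -3.681 -> Y = 1.319 ✓
  W = -0.149 -> Y = 4.851 ✓
All samples match this transformation.

(b) W + 5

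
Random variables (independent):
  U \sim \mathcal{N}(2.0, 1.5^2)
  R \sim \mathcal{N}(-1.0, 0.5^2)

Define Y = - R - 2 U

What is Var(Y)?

For independent RVs: Var(aX + bY) = a²Var(X) + b²Var(Y)
Var(U) = 2.25
Var(R) = 0.25
Var(Y) = (-2)²*2.25 + (-1)²*0.25
= 4*2.25 + 1*0.25 = 9.25

9.25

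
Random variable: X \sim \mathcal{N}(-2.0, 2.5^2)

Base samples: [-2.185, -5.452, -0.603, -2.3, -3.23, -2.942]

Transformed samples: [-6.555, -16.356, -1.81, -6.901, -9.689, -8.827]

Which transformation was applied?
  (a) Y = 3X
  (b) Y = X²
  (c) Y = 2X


Checking option (a) Y = 3X:
  X = -2.185 -> Y = -6.555 ✓
  X = -5.452 -> Y = -16.356 ✓
  X = -0.603 -> Y = -1.81 ✓
All samples match this transformation.

(a) 3X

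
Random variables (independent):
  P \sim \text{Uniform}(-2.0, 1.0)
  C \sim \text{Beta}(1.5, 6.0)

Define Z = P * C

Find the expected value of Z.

For independent RVs: E[XY] = E[X]*E[Y]
E[P] = -0.5
E[C] = 0.2
E[Z] = -0.5 * 0.2 = -0.1

-0.1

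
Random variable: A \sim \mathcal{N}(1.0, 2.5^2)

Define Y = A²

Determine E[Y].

E[A²] = Var(A) + (E[A])² = 6.25 + 1 = 7.25

7.25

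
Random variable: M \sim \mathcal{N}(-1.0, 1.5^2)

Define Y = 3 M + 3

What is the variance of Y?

For Y = aM + b: Var(Y) = a² * Var(M)
Var(M) = 1.5^2 = 2.25
Var(Y) = 3² * 2.25 = 9 * 2.25 = 20.25

20.25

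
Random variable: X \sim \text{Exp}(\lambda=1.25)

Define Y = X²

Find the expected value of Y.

E[X²] = Var(X) + (E[X])² = 0.64 + 0.64 = 1.28

1.28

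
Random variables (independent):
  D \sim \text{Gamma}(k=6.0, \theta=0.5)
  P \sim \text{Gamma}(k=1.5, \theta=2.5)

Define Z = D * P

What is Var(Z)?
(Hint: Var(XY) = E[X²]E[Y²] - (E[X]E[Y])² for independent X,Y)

Var(XY) = E[X²]E[Y²] - (E[X]E[Y])²
E[D] = 3, Var(D) = 1.5
E[P] = 3.75, Var(P) = 9.375
E[D²] = 1.5 + 3² = 10.5
E[P²] = 9.375 + 3.75² = 23.4375
Var(Z) = 10.5*23.4375 - (3*3.75)²
= 246.09375 - 126.5625 = 119.53125

119.53125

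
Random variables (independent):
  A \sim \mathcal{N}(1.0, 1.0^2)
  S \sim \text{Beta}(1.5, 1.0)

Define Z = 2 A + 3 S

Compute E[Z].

E[Z] = 2*E[A] + 3*E[S]
E[A] = 1
E[S] = 0.6
E[Z] = 2*1 + 3*0.6 = 3.8

3.8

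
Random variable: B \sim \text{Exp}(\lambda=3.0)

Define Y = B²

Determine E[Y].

Using E[X²] = Var(X) + (E[X])²:
E[B] = 0.33333333
Var(B) = 1/3.0^2 = 0.11111111
E[B²] = 0.11111111 + 0.33333333² = 0.11111111 + 0.11111111 = 0.22222222

0.22222222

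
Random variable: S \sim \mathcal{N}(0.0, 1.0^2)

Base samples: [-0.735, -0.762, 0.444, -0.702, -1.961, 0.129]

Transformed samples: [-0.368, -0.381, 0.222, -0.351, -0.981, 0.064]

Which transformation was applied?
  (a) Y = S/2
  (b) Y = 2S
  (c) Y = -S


Checking option (a) Y = S/2:
  S = -0.735 -> Y = -0.368 ✓
  S = -0.762 -> Y = -0.381 ✓
  S = 0.444 -> Y = 0.222 ✓
All samples match this transformation.

(a) S/2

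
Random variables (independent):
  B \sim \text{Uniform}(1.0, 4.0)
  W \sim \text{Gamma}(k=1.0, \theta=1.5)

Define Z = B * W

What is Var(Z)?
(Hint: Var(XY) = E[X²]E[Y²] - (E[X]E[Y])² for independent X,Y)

Var(XY) = E[X²]E[Y²] - (E[X]E[Y])²
E[B] = 2.5, Var(B) = 0.75
E[W] = 1.5, Var(W) = 2.25
E[B²] = 0.75 + 2.5² = 7
E[W²] = 2.25 + 1.5² = 4.5
Var(Z) = 7*4.5 - (2.5*1.5)²
= 31.5 - 14.0625 = 17.4375

17.4375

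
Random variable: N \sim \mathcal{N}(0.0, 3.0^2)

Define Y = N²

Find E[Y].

Using E[X²] = Var(X) + (E[X])²:
E[N] = 0
Var(N) = 3.0^2 = 9
E[N²] = 9 + 0² = 9 + 0 = 9

9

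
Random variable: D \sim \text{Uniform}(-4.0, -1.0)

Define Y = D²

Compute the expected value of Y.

E[D²] = Var(D) + (E[D])² = 0.75 + 6.25 = 7

7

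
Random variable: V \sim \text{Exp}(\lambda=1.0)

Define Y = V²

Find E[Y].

E[V²] = Var(V) + (E[V])² = 1 + 1 = 2

2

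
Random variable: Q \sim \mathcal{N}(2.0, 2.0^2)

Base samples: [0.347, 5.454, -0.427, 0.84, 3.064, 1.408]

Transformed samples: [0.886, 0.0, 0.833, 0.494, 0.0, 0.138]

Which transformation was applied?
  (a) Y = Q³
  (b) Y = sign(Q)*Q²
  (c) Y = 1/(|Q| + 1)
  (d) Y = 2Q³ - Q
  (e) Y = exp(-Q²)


Checking option (e) Y = exp(-Q²):
  Q = 0.347 -> Y = 0.886 ✓
  Q = 5.454 -> Y = 0.0 ✓
  Q = -0.427 -> Y = 0.833 ✓
All samples match this transformation.

(e) exp(-Q²)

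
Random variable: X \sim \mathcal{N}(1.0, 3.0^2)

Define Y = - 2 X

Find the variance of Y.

For Y = aX + b: Var(Y) = a² * Var(X)
Var(X) = 3.0^2 = 9
Var(Y) = (-2)² * 9 = 4 * 9 = 36

36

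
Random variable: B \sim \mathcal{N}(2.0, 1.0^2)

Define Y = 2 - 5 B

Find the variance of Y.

For Y = aB + b: Var(Y) = a² * Var(B)
Var(B) = 1.0^2 = 1
Var(Y) = (-5)² * 1 = 25 * 1 = 25

25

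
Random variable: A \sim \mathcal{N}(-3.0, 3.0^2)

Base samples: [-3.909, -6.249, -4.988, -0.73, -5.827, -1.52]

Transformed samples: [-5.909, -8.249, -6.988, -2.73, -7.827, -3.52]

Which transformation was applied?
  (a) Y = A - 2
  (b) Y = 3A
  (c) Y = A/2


Checking option (a) Y = A - 2:
  A = -3.909 -> Y = -5.909 ✓
  A = -6.249 -> Y = -8.249 ✓
  A = -4.988 -> Y = -6.988 ✓
All samples match this transformation.

(a) A - 2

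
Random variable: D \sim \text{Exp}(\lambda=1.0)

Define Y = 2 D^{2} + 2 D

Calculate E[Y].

E[Y] = 2*E[D²] + 2*E[D]
E[D] = 1
E[D²] = Var(D) + (E[D])² = 1 + 1 = 2
E[Y] = 2*2 + 2*1 = 6

6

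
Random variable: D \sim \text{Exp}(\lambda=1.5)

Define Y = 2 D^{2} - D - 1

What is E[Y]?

E[Y] = 2*E[D²] - 1*E[D] - 1
E[D] = 0.66666667
E[D²] = Var(D) + (E[D])² = 0.44444444 + 0.44444444 = 0.88888889
E[Y] = 2*0.88888889 - 1*0.66666667 - 1 = 0.11111111

0.11111111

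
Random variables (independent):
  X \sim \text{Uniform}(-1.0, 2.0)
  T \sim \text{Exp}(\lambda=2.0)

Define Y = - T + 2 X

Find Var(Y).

For independent RVs: Var(aX + bY) = a²Var(X) + b²Var(Y)
Var(X) = 0.75
Var(T) = 0.25
Var(Y) = 2²*0.75 + (-1)²*0.25
= 4*0.75 + 1*0.25 = 3.25

3.25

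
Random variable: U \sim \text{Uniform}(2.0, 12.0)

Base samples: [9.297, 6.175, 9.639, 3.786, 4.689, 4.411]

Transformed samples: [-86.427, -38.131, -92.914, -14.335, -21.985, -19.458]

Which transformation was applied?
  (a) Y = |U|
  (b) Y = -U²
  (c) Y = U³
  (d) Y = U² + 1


Checking option (b) Y = -U²:
  U = 9.297 -> Y = -86.427 ✓
  U = 6.175 -> Y = -38.131 ✓
  U = 9.639 -> Y = -92.914 ✓
All samples match this transformation.

(b) -U²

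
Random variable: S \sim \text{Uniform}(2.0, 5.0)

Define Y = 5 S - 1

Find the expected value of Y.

For Y = 5S - 1:
E[Y] = 5 * E[S] - 1
E[S] = (2 + 5)/2 = 3.5
E[Y] = 5 * 3.5 - 1 = 16.5

16.5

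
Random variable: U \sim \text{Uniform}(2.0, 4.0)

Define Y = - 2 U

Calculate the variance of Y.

For Y = aU + b: Var(Y) = a² * Var(U)
Var(U) = (4 - 2)^2/12 = 0.33333333
Var(Y) = (-2)² * 0.33333333 = 4 * 0.33333333 = 1.3333333

1.3333333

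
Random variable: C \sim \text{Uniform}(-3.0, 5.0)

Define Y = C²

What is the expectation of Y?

Using E[X²] = Var(X) + (E[X])²:
E[C] = 1
Var(C) = (5 + 3)^2/12 = 5.3333333
E[C²] = 5.3333333 + 1² = 5.3333333 + 1 = 6.3333333

6.3333333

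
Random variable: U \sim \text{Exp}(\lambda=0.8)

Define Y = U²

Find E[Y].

E[U²] = Var(U) + (E[U])² = 1.5625 + 1.5625 = 3.125

3.125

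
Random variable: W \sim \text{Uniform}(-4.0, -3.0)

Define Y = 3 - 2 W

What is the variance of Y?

For Y = aW + b: Var(Y) = a² * Var(W)
Var(W) = (-3 + 4)^2/12 = 0.083333333
Var(Y) = (-2)² * 0.083333333 = 4 * 0.083333333 = 0.33333333

0.33333333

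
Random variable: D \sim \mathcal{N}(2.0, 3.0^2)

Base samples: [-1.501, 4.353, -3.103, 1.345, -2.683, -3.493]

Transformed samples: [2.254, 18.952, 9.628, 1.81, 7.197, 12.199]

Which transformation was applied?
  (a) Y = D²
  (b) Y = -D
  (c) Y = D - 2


Checking option (a) Y = D²:
  D = -1.501 -> Y = 2.254 ✓
  D = 4.353 -> Y = 18.952 ✓
  D = -3.103 -> Y = 9.628 ✓
All samples match this transformation.

(a) D²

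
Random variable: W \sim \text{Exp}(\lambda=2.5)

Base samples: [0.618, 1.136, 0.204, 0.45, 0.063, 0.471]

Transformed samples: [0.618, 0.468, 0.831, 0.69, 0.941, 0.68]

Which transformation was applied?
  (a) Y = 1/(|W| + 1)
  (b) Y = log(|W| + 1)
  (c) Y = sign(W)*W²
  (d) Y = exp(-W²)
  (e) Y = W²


Checking option (a) Y = 1/(|W| + 1):
  W = 0.618 -> Y = 0.618 ✓
  W = 1.136 -> Y = 0.468 ✓
  W = 0.204 -> Y = 0.831 ✓
All samples match this transformation.

(a) 1/(|W| + 1)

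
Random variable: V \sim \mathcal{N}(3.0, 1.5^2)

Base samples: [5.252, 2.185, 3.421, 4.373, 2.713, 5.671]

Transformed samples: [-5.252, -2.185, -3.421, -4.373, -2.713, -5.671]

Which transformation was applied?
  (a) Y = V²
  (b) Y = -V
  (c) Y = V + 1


Checking option (b) Y = -V:
  V = 5.252 -> Y = -5.252 ✓
  V = 2.185 -> Y = -2.185 ✓
  V = 3.421 -> Y = -3.421 ✓
All samples match this transformation.

(b) -V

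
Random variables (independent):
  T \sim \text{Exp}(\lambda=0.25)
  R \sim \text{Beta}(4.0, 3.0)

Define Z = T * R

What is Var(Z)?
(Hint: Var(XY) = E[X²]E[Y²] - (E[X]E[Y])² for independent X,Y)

Var(XY) = E[X²]E[Y²] - (E[X]E[Y])²
E[T] = 4, Var(T) = 16
E[R] = 0.57142857, Var(R) = 0.030612245
E[T²] = 16 + 4² = 32
E[R²] = 0.030612245 + 0.57142857² = 0.35714286
Var(Z) = 32*0.35714286 - (4*0.57142857)²
= 11.428571 - 5.2244898 = 6.2040816

6.2040816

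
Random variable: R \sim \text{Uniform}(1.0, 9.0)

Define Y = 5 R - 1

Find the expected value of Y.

For Y = 5R - 1:
E[Y] = 5 * E[R] - 1
E[R] = (1 + 9)/2 = 5
E[Y] = 5 * 5 - 1 = 24

24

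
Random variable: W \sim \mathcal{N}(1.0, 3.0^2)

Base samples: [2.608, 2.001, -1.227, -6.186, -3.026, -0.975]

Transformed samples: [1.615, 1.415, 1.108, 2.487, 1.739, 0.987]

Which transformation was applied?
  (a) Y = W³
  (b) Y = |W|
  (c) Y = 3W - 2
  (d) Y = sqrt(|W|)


Checking option (d) Y = sqrt(|W|):
  W = 2.608 -> Y = 1.615 ✓
  W = 2.001 -> Y = 1.415 ✓
  W = -1.227 -> Y = 1.108 ✓
All samples match this transformation.

(d) sqrt(|W|)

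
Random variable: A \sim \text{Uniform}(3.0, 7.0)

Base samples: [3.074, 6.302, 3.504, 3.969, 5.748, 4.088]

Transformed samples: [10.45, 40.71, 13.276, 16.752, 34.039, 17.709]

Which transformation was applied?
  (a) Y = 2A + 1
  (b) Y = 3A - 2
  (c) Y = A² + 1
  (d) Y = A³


Checking option (c) Y = A² + 1:
  A = 3.074 -> Y = 10.45 ✓
  A = 6.302 -> Y = 40.71 ✓
  A = 3.504 -> Y = 13.276 ✓
All samples match this transformation.

(c) A² + 1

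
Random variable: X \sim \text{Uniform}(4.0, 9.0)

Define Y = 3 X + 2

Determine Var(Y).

For Y = aX + b: Var(Y) = a² * Var(X)
Var(X) = (9 - 4)^2/12 = 2.0833333
Var(Y) = 3² * 2.0833333 = 9 * 2.0833333 = 18.75

18.75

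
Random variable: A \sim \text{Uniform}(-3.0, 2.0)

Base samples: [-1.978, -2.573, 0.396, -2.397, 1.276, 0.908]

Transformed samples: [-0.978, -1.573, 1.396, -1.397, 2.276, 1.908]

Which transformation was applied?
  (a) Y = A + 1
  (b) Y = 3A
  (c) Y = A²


Checking option (a) Y = A + 1:
  A = -1.978 -> Y = -0.978 ✓
  A = -2.573 -> Y = -1.573 ✓
  A = 0.396 -> Y = 1.396 ✓
All samples match this transformation.

(a) A + 1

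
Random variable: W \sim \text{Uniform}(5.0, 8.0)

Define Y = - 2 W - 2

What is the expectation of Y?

For Y = -2W - 2:
E[Y] = -2 * E[W] - 2
E[W] = (5 + 8)/2 = 6.5
E[Y] = -2 * 6.5 - 2 = -15

-15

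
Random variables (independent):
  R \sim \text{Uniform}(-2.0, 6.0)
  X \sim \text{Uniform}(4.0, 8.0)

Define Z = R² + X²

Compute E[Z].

E[Z] = E[R²] + E[X²]
E[R²] = Var(R) + E[R]² = 5.3333333 + 4 = 9.3333333
E[X²] = Var(X) + E[X]² = 1.3333333 + 36 = 37.333333
E[Z] = 9.3333333 + 37.333333 = 46.666667

46.666667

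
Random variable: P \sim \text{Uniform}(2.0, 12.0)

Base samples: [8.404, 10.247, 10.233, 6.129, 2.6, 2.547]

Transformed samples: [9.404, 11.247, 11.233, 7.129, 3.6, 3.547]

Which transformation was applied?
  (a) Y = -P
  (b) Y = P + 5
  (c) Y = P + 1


Checking option (c) Y = P + 1:
  P = 8.404 -> Y = 9.404 ✓
  P = 10.247 -> Y = 11.247 ✓
  P = 10.233 -> Y = 11.233 ✓
All samples match this transformation.

(c) P + 1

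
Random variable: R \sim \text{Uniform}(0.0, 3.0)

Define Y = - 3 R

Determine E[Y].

For Y = -3R:
E[Y] = -3 * E[R]
E[R] = (0 + 3)/2 = 1.5
E[Y] = -3 * 1.5 = -4.5

-4.5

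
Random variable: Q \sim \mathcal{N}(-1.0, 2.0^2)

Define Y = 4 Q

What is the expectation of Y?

For Y = 4Q:
E[Y] = 4 * E[Q]
E[Q] = -1.0 = -1
E[Y] = 4 * (-1) = -4

-4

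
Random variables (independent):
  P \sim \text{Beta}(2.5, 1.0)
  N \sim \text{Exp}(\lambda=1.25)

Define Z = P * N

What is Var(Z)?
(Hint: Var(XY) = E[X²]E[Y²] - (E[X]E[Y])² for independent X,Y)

Var(XY) = E[X²]E[Y²] - (E[X]E[Y])²
E[P] = 0.71428571, Var(P) = 0.045351474
E[N] = 0.8, Var(N) = 0.64
E[P²] = 0.045351474 + 0.71428571² = 0.55555556
E[N²] = 0.64 + 0.8² = 1.28
Var(Z) = 0.55555556*1.28 - (0.71428571*0.8)²
= 0.71111111 - 0.32653061 = 0.3845805

0.3845805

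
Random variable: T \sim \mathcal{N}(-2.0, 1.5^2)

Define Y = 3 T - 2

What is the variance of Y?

For Y = aT + b: Var(Y) = a² * Var(T)
Var(T) = 1.5^2 = 2.25
Var(Y) = 3² * 2.25 = 9 * 2.25 = 20.25

20.25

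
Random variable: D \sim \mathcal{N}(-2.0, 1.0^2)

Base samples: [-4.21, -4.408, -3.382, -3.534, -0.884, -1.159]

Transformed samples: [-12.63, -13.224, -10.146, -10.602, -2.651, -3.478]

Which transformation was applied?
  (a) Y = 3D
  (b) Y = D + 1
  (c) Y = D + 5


Checking option (a) Y = 3D:
  D = -4.21 -> Y = -12.63 ✓
  D = -4.408 -> Y = -13.224 ✓
  D = -3.382 -> Y = -10.146 ✓
All samples match this transformation.

(a) 3D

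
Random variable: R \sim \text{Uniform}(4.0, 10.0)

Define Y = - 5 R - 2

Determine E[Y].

For Y = -5R - 2:
E[Y] = -5 * E[R] - 2
E[R] = (4 + 10)/2 = 7
E[Y] = -5 * 7 - 2 = -37

-37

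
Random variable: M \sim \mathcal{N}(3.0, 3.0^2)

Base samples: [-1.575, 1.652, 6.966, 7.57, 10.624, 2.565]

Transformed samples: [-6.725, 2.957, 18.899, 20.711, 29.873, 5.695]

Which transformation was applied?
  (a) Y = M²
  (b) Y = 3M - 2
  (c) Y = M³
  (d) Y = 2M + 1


Checking option (b) Y = 3M - 2:
  M = -1.575 -> Y = -6.725 ✓
  M = 1.652 -> Y = 2.957 ✓
  M = 6.966 -> Y = 18.899 ✓
All samples match this transformation.

(b) 3M - 2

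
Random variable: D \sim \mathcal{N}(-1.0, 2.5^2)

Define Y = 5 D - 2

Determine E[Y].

For Y = 5D - 2:
E[Y] = 5 * E[D] - 2
E[D] = -1.0 = -1
E[Y] = 5 * (-1) - 2 = -7

-7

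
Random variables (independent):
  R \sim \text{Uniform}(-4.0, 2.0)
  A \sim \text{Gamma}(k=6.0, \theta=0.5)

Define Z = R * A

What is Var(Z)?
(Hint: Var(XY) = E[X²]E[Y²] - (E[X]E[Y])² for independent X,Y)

Var(XY) = E[X²]E[Y²] - (E[X]E[Y])²
E[R] = -1, Var(R) = 3
E[A] = 3, Var(A) = 1.5
E[R²] = 3 + (-1)² = 4
E[A²] = 1.5 + 3² = 10.5
Var(Z) = 4*10.5 - (-1*3)²
= 42 - 9 = 33

33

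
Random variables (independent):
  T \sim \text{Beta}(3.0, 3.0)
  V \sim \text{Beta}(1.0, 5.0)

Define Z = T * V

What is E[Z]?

For independent RVs: E[XY] = E[X]*E[Y]
E[T] = 0.5
E[V] = 0.16666667
E[Z] = 0.5 * 0.16666667 = 0.083333333

0.083333333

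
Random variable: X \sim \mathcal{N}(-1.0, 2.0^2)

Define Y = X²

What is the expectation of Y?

Using E[X²] = Var(X) + (E[X])²:
E[X] = -1
Var(X) = 2.0^2 = 4
E[X²] = 4 + (-1)² = 4 + 1 = 5

5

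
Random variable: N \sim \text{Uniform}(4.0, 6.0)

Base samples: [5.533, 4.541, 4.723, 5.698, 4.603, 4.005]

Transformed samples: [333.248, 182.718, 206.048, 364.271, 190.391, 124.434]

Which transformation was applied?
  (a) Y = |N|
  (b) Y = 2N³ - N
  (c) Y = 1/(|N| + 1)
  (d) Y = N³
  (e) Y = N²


Checking option (b) Y = 2N³ - N:
  N = 5.533 -> Y = 333.248 ✓
  N = 4.541 -> Y = 182.718 ✓
  N = 4.723 -> Y = 206.048 ✓
All samples match this transformation.

(b) 2N³ - N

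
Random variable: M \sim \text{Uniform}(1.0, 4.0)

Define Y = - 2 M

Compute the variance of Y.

For Y = aM + b: Var(Y) = a² * Var(M)
Var(M) = (4 - 1)^2/12 = 0.75
Var(Y) = (-2)² * 0.75 = 4 * 0.75 = 3

3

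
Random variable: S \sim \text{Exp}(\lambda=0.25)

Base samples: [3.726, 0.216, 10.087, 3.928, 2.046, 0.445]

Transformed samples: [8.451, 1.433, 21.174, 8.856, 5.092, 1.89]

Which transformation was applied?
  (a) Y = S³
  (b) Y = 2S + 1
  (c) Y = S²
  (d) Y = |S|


Checking option (b) Y = 2S + 1:
  S = 3.726 -> Y = 8.451 ✓
  S = 0.216 -> Y = 1.433 ✓
  S = 10.087 -> Y = 21.174 ✓
All samples match this transformation.

(b) 2S + 1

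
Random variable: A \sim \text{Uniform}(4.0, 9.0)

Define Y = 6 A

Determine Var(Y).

For Y = aA + b: Var(Y) = a² * Var(A)
Var(A) = (9 - 4)^2/12 = 2.0833333
Var(Y) = 6² * 2.0833333 = 36 * 2.0833333 = 75

75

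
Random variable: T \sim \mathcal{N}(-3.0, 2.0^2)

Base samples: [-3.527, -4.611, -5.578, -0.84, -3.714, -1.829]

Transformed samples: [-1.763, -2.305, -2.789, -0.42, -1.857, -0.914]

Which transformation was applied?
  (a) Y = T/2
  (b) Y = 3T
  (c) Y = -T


Checking option (a) Y = T/2:
  T = -3.527 -> Y = -1.763 ✓
  T = -4.611 -> Y = -2.305 ✓
  T = -5.578 -> Y = -2.789 ✓
All samples match this transformation.

(a) T/2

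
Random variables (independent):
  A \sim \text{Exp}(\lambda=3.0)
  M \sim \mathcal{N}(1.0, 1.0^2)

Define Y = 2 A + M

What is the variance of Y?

For independent RVs: Var(aX + bY) = a²Var(X) + b²Var(Y)
Var(A) = 0.11111111
Var(M) = 1
Var(Y) = 2²*0.11111111 + 1²*1
= 4*0.11111111 + 1*1 = 1.4444444

1.4444444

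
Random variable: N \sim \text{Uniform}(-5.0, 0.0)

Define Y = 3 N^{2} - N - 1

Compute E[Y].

E[Y] = 3*E[N²] - 1*E[N] - 1
E[N] = -2.5
E[N²] = Var(N) + (E[N])² = 2.0833333 + 6.25 = 8.3333333
E[Y] = 3*8.3333333 - 1*(-2.5) - 1 = 26.5

26.5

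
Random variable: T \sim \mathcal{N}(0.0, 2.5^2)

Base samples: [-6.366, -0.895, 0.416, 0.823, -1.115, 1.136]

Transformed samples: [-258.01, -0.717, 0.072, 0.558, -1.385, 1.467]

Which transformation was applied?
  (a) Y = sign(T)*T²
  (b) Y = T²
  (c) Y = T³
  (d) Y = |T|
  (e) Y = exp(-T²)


Checking option (c) Y = T³:
  T = -6.366 -> Y = -258.01 ✓
  T = -0.895 -> Y = -0.717 ✓
  T = 0.416 -> Y = 0.072 ✓
All samples match this transformation.

(c) T³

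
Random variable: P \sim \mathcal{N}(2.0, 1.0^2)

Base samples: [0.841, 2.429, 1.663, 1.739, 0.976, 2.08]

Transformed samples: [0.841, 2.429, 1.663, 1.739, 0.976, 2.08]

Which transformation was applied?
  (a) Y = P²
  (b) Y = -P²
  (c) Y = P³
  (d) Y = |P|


Checking option (d) Y = |P|:
  P = 0.841 -> Y = 0.841 ✓
  P = 2.429 -> Y = 2.429 ✓
  P = 1.663 -> Y = 1.663 ✓
All samples match this transformation.

(d) |P|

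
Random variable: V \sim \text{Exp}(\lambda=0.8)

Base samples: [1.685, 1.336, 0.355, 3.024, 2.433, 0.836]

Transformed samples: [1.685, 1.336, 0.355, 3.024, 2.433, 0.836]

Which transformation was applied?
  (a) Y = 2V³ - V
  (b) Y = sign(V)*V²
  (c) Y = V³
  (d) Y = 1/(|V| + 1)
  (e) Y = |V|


Checking option (e) Y = |V|:
  V = 1.685 -> Y = 1.685 ✓
  V = 1.336 -> Y = 1.336 ✓
  V = 0.355 -> Y = 0.355 ✓
All samples match this transformation.

(e) |V|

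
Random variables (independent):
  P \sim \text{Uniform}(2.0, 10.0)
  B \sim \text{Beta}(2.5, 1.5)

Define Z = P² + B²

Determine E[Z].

E[Z] = E[P²] + E[B²]
E[P²] = Var(P) + E[P]² = 5.3333333 + 36 = 41.333333
E[B²] = Var(B) + E[B]² = 0.046875 + 0.390625 = 0.4375
E[Z] = 41.333333 + 0.4375 = 41.770833

41.770833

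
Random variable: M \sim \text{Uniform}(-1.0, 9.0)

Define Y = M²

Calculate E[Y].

Using E[X²] = Var(X) + (E[X])²:
E[M] = 4
Var(M) = (9 + 1)^2/12 = 8.3333333
E[M²] = 8.3333333 + 4² = 8.3333333 + 16 = 24.333333

24.333333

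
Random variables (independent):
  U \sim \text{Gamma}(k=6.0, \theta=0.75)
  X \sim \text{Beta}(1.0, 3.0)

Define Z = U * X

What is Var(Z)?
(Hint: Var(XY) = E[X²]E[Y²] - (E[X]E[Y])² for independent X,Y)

Var(XY) = E[X²]E[Y²] - (E[X]E[Y])²
E[U] = 4.5, Var(U) = 3.375
E[X] = 0.25, Var(X) = 0.0375
E[U²] = 3.375 + 4.5² = 23.625
E[X²] = 0.0375 + 0.25² = 0.1
Var(Z) = 23.625*0.1 - (4.5*0.25)²
= 2.3625 - 1.265625 = 1.096875

1.096875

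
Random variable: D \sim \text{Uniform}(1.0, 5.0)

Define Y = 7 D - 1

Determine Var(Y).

For Y = aD + b: Var(Y) = a² * Var(D)
Var(D) = (5 - 1)^2/12 = 1.3333333
Var(Y) = 7² * 1.3333333 = 49 * 1.3333333 = 65.333333

65.333333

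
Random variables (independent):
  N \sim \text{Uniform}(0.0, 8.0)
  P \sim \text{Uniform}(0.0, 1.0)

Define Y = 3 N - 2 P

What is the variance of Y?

For independent RVs: Var(aX + bY) = a²Var(X) + b²Var(Y)
Var(N) = 5.3333333
Var(P) = 0.083333333
Var(Y) = 3²*5.3333333 + (-2)²*0.083333333
= 9*5.3333333 + 4*0.083333333 = 48.333333

48.333333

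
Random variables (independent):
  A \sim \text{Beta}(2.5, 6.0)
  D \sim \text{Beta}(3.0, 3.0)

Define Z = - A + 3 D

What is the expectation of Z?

E[Z] = -1*E[A] + 3*E[D]
E[A] = 0.29411765
E[D] = 0.5
E[Z] = -1*0.29411765 + 3*0.5 = 1.2058824

1.2058824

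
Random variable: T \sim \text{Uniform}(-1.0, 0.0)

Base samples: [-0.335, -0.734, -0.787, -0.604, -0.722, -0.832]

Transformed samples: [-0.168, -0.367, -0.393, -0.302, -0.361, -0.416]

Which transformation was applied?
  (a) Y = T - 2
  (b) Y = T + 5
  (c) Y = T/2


Checking option (c) Y = T/2:
  T = -0.335 -> Y = -0.168 ✓
  T = -0.734 -> Y = -0.367 ✓
  T = -0.787 -> Y = -0.393 ✓
All samples match this transformation.

(c) T/2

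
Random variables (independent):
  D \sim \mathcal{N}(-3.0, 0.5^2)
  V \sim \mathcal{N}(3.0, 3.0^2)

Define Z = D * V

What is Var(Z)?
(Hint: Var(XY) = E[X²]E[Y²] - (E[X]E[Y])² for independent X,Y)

Var(XY) = E[X²]E[Y²] - (E[X]E[Y])²
E[D] = -3, Var(D) = 0.25
E[V] = 3, Var(V) = 9
E[D²] = 0.25 + (-3)² = 9.25
E[V²] = 9 + 3² = 18
Var(Z) = 9.25*18 - (-3*3)²
= 166.5 - 81 = 85.5

85.5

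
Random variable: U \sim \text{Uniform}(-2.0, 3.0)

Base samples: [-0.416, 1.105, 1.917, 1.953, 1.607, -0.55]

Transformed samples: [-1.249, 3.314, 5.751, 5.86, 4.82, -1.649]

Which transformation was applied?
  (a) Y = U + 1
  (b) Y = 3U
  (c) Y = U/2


Checking option (b) Y = 3U:
  U = -0.416 -> Y = -1.249 ✓
  U = 1.105 -> Y = 3.314 ✓
  U = 1.917 -> Y = 5.751 ✓
All samples match this transformation.

(b) 3U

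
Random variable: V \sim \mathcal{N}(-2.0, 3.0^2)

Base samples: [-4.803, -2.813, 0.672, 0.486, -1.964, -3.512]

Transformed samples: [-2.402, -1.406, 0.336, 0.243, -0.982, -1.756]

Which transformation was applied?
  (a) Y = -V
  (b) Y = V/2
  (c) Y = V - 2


Checking option (b) Y = V/2:
  V = -4.803 -> Y = -2.402 ✓
  V = -2.813 -> Y = -1.406 ✓
  V = 0.672 -> Y = 0.336 ✓
All samples match this transformation.

(b) V/2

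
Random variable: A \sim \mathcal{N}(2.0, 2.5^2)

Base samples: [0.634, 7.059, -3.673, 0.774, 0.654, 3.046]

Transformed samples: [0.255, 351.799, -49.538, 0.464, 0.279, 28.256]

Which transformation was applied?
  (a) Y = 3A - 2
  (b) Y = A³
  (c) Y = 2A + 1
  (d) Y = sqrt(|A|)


Checking option (b) Y = A³:
  A = 0.634 -> Y = 0.255 ✓
  A = 7.059 -> Y = 351.799 ✓
  A = -3.673 -> Y = -49.538 ✓
All samples match this transformation.

(b) A³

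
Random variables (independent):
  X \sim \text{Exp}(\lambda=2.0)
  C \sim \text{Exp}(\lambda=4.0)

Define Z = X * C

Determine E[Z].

For independent RVs: E[XY] = E[X]*E[Y]
E[X] = 0.5
E[C] = 0.25
E[Z] = 0.5 * 0.25 = 0.125

0.125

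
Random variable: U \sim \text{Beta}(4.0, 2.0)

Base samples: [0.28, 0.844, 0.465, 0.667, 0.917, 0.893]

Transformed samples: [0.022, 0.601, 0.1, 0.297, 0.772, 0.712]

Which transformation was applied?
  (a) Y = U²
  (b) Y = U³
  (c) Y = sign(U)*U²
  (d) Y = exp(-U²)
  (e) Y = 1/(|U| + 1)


Checking option (b) Y = U³:
  U = 0.28 -> Y = 0.022 ✓
  U = 0.844 -> Y = 0.601 ✓
  U = 0.465 -> Y = 0.1 ✓
All samples match this transformation.

(b) U³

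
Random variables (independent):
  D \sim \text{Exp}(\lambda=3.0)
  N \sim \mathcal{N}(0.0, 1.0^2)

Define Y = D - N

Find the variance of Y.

For independent RVs: Var(aX + bY) = a²Var(X) + b²Var(Y)
Var(D) = 0.11111111
Var(N) = 1
Var(Y) = 1²*0.11111111 + (-1)²*1
= 1*0.11111111 + 1*1 = 1.1111111

1.1111111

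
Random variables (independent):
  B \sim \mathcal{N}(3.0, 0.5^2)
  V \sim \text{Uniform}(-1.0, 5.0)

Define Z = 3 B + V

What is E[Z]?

E[Z] = 3*E[B] + 1*E[V]
E[B] = 3
E[V] = 2
E[Z] = 3*3 + 1*2 = 11

11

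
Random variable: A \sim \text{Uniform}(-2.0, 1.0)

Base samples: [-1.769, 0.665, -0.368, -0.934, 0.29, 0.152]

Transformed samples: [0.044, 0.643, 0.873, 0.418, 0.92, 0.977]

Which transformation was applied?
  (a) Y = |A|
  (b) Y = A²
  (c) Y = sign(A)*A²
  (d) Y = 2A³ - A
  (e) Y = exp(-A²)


Checking option (e) Y = exp(-A²):
  A = -1.769 -> Y = 0.044 ✓
  A = 0.665 -> Y = 0.643 ✓
  A = -0.368 -> Y = 0.873 ✓
All samples match this transformation.

(e) exp(-A²)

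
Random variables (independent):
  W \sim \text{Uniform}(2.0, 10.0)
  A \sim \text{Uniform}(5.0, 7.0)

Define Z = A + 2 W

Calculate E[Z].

E[Z] = 2*E[W] + 1*E[A]
E[W] = 6
E[A] = 6
E[Z] = 2*6 + 1*6 = 18

18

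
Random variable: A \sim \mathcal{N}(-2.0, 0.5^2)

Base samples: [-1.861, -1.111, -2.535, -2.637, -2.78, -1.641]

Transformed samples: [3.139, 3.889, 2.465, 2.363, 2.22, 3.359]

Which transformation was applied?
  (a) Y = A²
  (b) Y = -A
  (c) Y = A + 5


Checking option (c) Y = A + 5:
  A = -1.861 -> Y = 3.139 ✓
  A = -1.111 -> Y = 3.889 ✓
  A = -2.535 -> Y = 2.465 ✓
All samples match this transformation.

(c) A + 5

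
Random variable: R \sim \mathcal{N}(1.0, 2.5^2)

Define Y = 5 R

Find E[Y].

For Y = 5R:
E[Y] = 5 * E[R]
E[R] = 1.0 = 1
E[Y] = 5 * 1 = 5

5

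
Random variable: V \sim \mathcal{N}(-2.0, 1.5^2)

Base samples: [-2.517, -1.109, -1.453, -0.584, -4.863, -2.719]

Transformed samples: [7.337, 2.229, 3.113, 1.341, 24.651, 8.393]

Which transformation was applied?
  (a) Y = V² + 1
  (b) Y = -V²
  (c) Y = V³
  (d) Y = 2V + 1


Checking option (a) Y = V² + 1:
  V = -2.517 -> Y = 7.337 ✓
  V = -1.109 -> Y = 2.229 ✓
  V = -1.453 -> Y = 3.113 ✓
All samples match this transformation.

(a) V² + 1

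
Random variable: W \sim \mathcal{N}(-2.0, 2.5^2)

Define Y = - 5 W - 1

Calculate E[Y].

For Y = -5W - 1:
E[Y] = -5 * E[W] - 1
E[W] = -2.0 = -2
E[Y] = -5 * (-2) - 1 = 9

9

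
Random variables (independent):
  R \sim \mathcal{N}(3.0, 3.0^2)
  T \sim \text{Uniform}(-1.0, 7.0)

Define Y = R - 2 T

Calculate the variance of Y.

For independent RVs: Var(aX + bY) = a²Var(X) + b²Var(Y)
Var(R) = 9
Var(T) = 5.3333333
Var(Y) = 1²*9 + (-2)²*5.3333333
= 1*9 + 4*5.3333333 = 30.333333

30.333333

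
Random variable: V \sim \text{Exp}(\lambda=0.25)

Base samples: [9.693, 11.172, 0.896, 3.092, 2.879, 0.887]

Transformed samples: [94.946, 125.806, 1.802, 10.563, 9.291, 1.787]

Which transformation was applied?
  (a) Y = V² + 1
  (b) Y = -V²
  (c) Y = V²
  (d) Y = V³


Checking option (a) Y = V² + 1:
  V = 9.693 -> Y = 94.946 ✓
  V = 11.172 -> Y = 125.806 ✓
  V = 0.896 -> Y = 1.802 ✓
All samples match this transformation.

(a) V² + 1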